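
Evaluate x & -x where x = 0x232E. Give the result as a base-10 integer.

2

x = 10001100101110 = 9006
-x (two's complement) = …01110011010010
AND   = 00000000000010 = 2
(x & -x isolates the lowest set bit of x.)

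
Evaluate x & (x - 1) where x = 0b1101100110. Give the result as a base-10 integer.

x = 1101100110 = 870
x - 1 = 1101100101
AND   = 1101100100 = 868
(x & (x - 1) clears the lowest set bit of x.)

868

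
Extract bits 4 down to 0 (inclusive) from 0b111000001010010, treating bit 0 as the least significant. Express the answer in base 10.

18

v = 111000001010010
Shift right by 0: 111000001010010
Mask low 5 bits: 10010 = 18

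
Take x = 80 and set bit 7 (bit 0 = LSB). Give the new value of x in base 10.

x = 01010000
bit 7 is currently 0; set it via x | (1 << 7) = x | 128
→ 11010000 = 208

208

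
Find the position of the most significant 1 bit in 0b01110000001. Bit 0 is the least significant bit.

0b01110000001 = 1110000001
The topmost 1 is at position 9 (since 2^9 = 512 ≤ 897 < 1024).

9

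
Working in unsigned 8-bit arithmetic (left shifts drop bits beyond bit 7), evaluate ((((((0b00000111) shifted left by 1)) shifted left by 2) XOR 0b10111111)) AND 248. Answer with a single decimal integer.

0b00000111 = 00000111
→ shifted left by 1 (mod 2^8) → 00001110 = 14
→ shifted left by 2 (mod 2^8) → 00111000 = 56
0b10111111 = 10111111
→ XOR → 10000111 = 135
248 = 11111000
→ AND → 10000000 = 128

128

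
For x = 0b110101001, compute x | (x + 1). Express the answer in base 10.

x = 110101001 = 425
x + 1 = 110101010
OR    = 110101011 = 427
(x | (x + 1) sets the lowest cleared bit.)

427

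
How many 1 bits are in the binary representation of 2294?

7

2294 = 100011110110
Count the 1s: 1 + 1 + 1 + 1 + 1 + 1 + 1 = 7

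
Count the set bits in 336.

336 = 101010000
Count the 1s: 1 + 1 + 1 = 3

3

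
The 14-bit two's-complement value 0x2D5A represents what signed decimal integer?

-4774

pattern = 10110101011010 (MSB is 1 ⇒ negative)
Invert: 01001010100101, add 1 → 01001010100110 = 4774, so the value is -4774.
(Equivalently: 11610 - 2^14 = 11610 - 16384 = -4774.)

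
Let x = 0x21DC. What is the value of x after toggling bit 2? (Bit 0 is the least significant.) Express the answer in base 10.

x = 10000111011100
bit 2 is currently 1; toggle it via x ^ (1 << 2) = x ^ 4
→ 10000111011000 = 8664

8664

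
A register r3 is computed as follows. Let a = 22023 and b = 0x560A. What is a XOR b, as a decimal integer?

22023 = 101011000000111
0x560A = 101011000001010
XOR → 000000000001101 = 13

13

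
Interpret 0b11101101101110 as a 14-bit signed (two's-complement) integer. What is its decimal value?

-1170

pattern = 11101101101110 (MSB is 1 ⇒ negative)
Invert: 00010010010001, add 1 → 00010010010010 = 1170, so the value is -1170.
(Equivalently: 15214 - 2^14 = 15214 - 16384 = -1170.)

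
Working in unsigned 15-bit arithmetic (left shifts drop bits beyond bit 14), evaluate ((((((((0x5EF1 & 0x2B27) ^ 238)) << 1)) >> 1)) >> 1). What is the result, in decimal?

0x5EF1 = 101111011110001
0x2B27 = 010101100100111
→ & → 000101000100001 = 2593
238 = 000000011101110
→ ^ → 000101011001111 = 2767
→ << 1 (mod 2^15) → 001010110011110 = 5534
→ >> 1 → 000101011001111 = 2767
→ >> 1 → 000010101100111 = 1383

1383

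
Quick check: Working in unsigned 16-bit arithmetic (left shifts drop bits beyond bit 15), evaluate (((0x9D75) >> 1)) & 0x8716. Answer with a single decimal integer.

1554

0x9D75 = 1001110101110101
→ >> 1 → 0100111010111010 = 20154
0x8716 = 1000011100010110
→ & → 0000011000010010 = 1554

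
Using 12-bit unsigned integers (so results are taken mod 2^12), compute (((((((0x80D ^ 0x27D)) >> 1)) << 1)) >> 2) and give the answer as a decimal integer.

0x80D = 100000001101
0x27D = 001001111101
→ ^ → 101001110000 = 2672
→ >> 1 → 010100111000 = 1336
→ << 1 (mod 2^12) → 101001110000 = 2672
→ >> 2 → 001010011100 = 668

668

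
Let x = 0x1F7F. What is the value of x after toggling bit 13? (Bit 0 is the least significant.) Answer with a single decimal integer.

16255

x = 01111101111111
bit 13 is currently 0; toggle it via x ^ (1 << 13) = x ^ 8192
→ 11111101111111 = 16255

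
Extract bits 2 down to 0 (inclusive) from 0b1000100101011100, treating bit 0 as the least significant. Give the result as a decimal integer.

v = 1000100101011100
Shift right by 0: 1000100101011100
Mask low 3 bits: 100 = 4

4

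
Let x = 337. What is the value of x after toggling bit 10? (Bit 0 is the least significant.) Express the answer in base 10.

x = 00101010001
bit 10 is currently 0; toggle it via x ^ (1 << 10) = x ^ 1024
→ 10101010001 = 1361

1361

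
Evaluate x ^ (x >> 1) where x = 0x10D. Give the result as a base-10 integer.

x = 100001101 = 269
x>>1 = 010000110
XOR  = 110001011 = 395
(x ^ (x >> 1) gives the standard binary-reflected Gray code of x.)

395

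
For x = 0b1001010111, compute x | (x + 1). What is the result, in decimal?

x = 1001010111 = 599
x + 1 = 1001011000
OR    = 1001011111 = 607
(x | (x + 1) sets the lowest cleared bit.)

607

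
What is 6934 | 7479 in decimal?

7991

6934 = 1101100010110
7479 = 1110100110111
 OR → 1111100110111 = 7991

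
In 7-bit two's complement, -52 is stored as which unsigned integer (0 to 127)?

76

52 in 7 bits: 0110100
Invert: 1001011
Add 1:  1001100 = 76
(Check: 2^7 - 52 = 128 - 52 = 76.)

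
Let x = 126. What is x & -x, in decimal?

2

x = 1111110 = 126
-x (two's complement) = …0000010
AND   = 0000010 = 2
(x & -x isolates the lowest set bit of x.)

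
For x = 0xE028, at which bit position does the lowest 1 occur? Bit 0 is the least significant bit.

3

0xE028 = 1110000000101000
Trailing zeros: 3, so the lowest set bit is bit 3 (value 8).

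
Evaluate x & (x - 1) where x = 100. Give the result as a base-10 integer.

x = 1100100 = 100
x - 1 = 1100011
AND   = 1100000 = 96
(x & (x - 1) clears the lowest set bit of x.)

96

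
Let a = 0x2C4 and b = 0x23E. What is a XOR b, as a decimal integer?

250

0x2C4 = 1011000100
0x23E = 1000111110
XOR → 0011111010 = 250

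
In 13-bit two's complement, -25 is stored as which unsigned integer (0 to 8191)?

8167

25 in 13 bits: 0000000011001
Invert: 1111111100110
Add 1:  1111111100111 = 8167
(Check: 2^13 - 25 = 8192 - 25 = 8167.)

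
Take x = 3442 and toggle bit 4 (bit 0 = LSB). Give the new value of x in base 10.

3426

x = 110101110010
bit 4 is currently 1; toggle it via x ^ (1 << 4) = x ^ 16
→ 110101100010 = 3426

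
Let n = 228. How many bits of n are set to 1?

228 = 11100100
Count the 1s: 1 + 1 + 1 + 1 = 4

4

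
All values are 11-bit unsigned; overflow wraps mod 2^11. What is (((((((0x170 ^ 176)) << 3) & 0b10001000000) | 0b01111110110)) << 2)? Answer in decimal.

2008

0x170 = 00101110000
176 = 00010110000
→ ^ → 00111000000 = 448
→ << 3 (mod 2^11) → 11000000000 = 1536
0b10001000000 = 10001000000
→ & → 10000000000 = 1024
0b01111110110 = 01111110110
→ | → 11111110110 = 2038
→ << 2 (mod 2^11) → 11111011000 = 2008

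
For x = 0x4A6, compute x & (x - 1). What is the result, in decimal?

x = 10010100110 = 1190
x - 1 = 10010100101
AND   = 10010100100 = 1188
(x & (x - 1) clears the lowest set bit of x.)

1188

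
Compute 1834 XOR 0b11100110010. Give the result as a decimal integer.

24

1834 = 11100101010
b = 11100110010
XOR → 00000011000 = 24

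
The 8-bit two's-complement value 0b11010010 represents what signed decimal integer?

pattern = 11010010 (MSB is 1 ⇒ negative)
Invert: 00101101, add 1 → 00101110 = 46, so the value is -46.
(Equivalently: 210 - 2^8 = 210 - 256 = -46.)

-46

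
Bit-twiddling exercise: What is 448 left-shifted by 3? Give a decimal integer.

3584

448 = 000111000000
shift left by 3 → 111000000000 = 3584
(equivalently, 448 × 2^3 = 448 × 8)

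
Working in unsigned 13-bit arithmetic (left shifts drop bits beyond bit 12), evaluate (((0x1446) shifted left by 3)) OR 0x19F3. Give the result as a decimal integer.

0x1446 = 1010001000110
→ shifted left by 3 (mod 2^13) → 0001000110000 = 560
0x19F3 = 1100111110011
→ OR → 1101111110011 = 7155

7155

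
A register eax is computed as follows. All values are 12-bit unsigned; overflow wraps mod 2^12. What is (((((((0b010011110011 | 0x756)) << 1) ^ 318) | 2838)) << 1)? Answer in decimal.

4012

0b010011110011 = 010011110011
0x756 = 011101010110
→ | → 011111110111 = 2039
→ << 1 (mod 2^12) → 111111101110 = 4078
318 = 000100111110
→ ^ → 111011010000 = 3792
2838 = 101100010110
→ | → 111111010110 = 4054
→ << 1 (mod 2^12) → 111110101100 = 4012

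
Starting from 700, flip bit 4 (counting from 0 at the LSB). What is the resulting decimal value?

684

x = 001010111100
bit 4 is currently 1; toggle it via x ^ (1 << 4) = x ^ 16
→ 001010101100 = 684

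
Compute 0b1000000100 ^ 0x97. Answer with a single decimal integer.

a = 1000000100
0x97 = 0010010111
XOR → 1010010011 = 659

659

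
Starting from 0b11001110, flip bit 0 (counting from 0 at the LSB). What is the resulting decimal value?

207

x = 11001110
bit 0 is currently 0; toggle it via x ^ (1 << 0) = x ^ 1
→ 11001111 = 207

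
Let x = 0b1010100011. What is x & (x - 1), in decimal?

674

x = 1010100011 = 675
x - 1 = 1010100010
AND   = 1010100010 = 674
(x & (x - 1) clears the lowest set bit of x.)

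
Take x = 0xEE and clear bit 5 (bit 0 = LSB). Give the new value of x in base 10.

206

x = 011101110
bit 5 is currently 1; clear it via x & ~(1 << 5) = x & ~32
→ 011001110 = 206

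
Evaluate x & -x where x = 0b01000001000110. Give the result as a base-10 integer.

2

x = 1000001000110 = 4166
-x (two's complement) = …0111110111010
AND   = 0000000000010 = 2
(x & -x isolates the lowest set bit of x.)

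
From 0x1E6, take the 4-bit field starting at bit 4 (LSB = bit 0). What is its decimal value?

v = 111100110
Shift right by 4: 11110
Mask low 4 bits: 1110 = 14

14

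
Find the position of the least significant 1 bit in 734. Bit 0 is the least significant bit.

734 = 1011011110
Trailing zeros: 1, so the lowest set bit is bit 1 (value 2).

1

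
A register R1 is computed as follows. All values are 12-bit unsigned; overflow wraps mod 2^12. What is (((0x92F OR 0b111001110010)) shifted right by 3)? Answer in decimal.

495

0x92F = 100100101111
0b111001110010 = 111001110010
→ OR → 111101111111 = 3967
→ shifted right by 3 → 000111101111 = 495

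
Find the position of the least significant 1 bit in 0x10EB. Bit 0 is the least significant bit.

0

0x10EB = 1000011101011
Trailing zeros: 0, so the lowest set bit is bit 0 (value 1).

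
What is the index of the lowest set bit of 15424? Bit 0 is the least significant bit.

15424 = 11110001000000
Trailing zeros: 6, so the lowest set bit is bit 6 (value 64).

6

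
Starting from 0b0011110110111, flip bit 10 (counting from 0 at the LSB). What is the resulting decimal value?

x = 0011110110111
bit 10 is currently 1; toggle it via x ^ (1 << 10) = x ^ 1024
→ 0001110110111 = 951

951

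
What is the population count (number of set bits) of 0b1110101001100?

n = 1110101001100
Count the 1s: 1 + 1 + 1 + 1 + 1 + 1 + 1 = 7

7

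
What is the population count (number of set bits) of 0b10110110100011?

8

n = 10110110100011
Count the 1s: 1 + 1 + 1 + 1 + 1 + 1 + 1 + 1 = 8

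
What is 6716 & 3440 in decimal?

2096

6716 = 1101000111100
3440 = 0110101110000
AND → 0100000110000 = 2096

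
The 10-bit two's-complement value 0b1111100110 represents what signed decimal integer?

pattern = 1111100110 (MSB is 1 ⇒ negative)
Invert: 0000011001, add 1 → 0000011010 = 26, so the value is -26.
(Equivalently: 998 - 2^10 = 998 - 1024 = -26.)

-26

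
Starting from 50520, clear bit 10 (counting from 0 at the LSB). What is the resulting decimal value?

x = 1100010101011000
bit 10 is currently 1; clear it via x & ~(1 << 10) = x & ~1024
→ 1100000101011000 = 49496

49496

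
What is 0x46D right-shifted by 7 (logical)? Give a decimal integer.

0x46D = 10001101101
shift right by 7 → 00000001000 = 8
(equivalently, floor(1133 / 128))

8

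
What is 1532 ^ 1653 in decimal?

905

1532 = 10111111100
1653 = 11001110101
XOR → 01110001001 = 905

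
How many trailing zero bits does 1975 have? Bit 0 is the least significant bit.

1975 = 11110110111
Trailing zeros: 0, so the lowest set bit is bit 0 (value 1).

0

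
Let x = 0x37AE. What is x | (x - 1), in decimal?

x = 11011110101110 = 14254
x - 1 = 11011110101101
OR    = 11011110101111 = 14255
(x | (x - 1) sets all bits below the lowest set bit.)

14255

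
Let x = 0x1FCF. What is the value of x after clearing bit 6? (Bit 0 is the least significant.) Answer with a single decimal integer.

8079

x = 1111111001111
bit 6 is currently 1; clear it via x & ~(1 << 6) = x & ~64
→ 1111110001111 = 8079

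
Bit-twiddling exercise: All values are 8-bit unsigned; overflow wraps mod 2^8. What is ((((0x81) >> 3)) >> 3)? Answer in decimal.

0x81 = 10000001
→ >> 3 → 00010000 = 16
→ >> 3 → 00000010 = 2

2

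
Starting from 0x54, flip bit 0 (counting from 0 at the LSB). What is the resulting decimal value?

x = 0001010100
bit 0 is currently 0; toggle it via x ^ (1 << 0) = x ^ 1
→ 0001010101 = 85

85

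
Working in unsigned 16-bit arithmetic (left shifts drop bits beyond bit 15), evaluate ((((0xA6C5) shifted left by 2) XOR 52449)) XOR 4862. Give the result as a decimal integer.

0xA6C5 = 1010011011000101
→ shifted left by 2 (mod 2^16) → 1001101100010100 = 39700
52449 = 1100110011100001
→ XOR → 0101011111110101 = 22517
4862 = 0001001011111110
→ XOR → 0100010100001011 = 17675

17675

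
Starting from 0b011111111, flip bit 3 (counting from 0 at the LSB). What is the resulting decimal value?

x = 011111111
bit 3 is currently 1; toggle it via x ^ (1 << 3) = x ^ 8
→ 011110111 = 247

247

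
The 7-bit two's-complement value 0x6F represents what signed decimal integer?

-17

pattern = 1101111 (MSB is 1 ⇒ negative)
Invert: 0010000, add 1 → 0010001 = 17, so the value is -17.
(Equivalently: 111 - 2^7 = 111 - 128 = -17.)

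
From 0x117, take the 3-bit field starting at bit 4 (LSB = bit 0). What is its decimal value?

v = 00100010111
Shift right by 4: 0010001
Mask low 3 bits: 001 = 1

1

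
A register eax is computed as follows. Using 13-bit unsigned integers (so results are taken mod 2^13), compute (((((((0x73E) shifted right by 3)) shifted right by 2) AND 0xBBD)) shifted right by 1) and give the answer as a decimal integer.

0x73E = 0011100111110
→ shifted right by 3 → 0000011100111 = 231
→ shifted right by 2 → 0000000111001 = 57
0xBBD = 0101110111101
→ AND → 0000000111001 = 57
→ shifted right by 1 → 0000000011100 = 28

28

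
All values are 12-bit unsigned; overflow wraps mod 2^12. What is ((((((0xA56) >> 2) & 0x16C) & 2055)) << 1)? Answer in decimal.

8

0xA56 = 101001010110
→ >> 2 → 001010010101 = 661
0x16C = 000101101100
→ & → 000000000100 = 4
2055 = 100000000111
→ & → 000000000100 = 4
→ << 1 (mod 2^12) → 000000001000 = 8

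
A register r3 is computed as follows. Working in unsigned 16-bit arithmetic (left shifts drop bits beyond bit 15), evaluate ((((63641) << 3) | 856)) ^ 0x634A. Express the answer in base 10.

63641 = 1111100010011001
→ << 3 (mod 2^16) → 1100010011001000 = 50376
856 = 0000001101011000
→ | → 1100011111011000 = 51160
0x634A = 0110001101001010
→ ^ → 1010010010010010 = 42130

42130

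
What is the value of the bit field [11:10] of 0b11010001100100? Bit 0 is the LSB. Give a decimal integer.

1

v = 11010001100100
Shift right by 10: 1101
Mask low 2 bits: 01 = 1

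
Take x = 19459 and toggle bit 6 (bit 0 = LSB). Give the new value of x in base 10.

x = 0100110000000011
bit 6 is currently 0; toggle it via x ^ (1 << 6) = x ^ 64
→ 0100110001000011 = 19523

19523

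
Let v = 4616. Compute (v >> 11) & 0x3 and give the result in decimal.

2

v = 01001000001000
Shift right by 11: 010
Mask low 2 bits: 10 = 2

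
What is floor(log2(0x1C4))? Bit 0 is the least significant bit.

0x1C4 = 111000100
The topmost 1 is at position 8 (since 2^8 = 256 ≤ 452 < 512).

8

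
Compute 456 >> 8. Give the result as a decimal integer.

1

456 = 111001000
shift right by 8 → 000000001 = 1
(equivalently, floor(456 / 256))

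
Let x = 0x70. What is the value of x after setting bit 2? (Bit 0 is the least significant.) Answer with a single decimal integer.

116

x = 001110000
bit 2 is currently 0; set it via x | (1 << 2) = x | 4
→ 001110100 = 116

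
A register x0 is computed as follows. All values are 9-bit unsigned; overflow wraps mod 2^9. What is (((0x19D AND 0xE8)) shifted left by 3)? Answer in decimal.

0x19D = 110011101
0xE8 = 011101000
→ AND → 010001000 = 136
→ shifted left by 3 (mod 2^9) → 001000000 = 64

64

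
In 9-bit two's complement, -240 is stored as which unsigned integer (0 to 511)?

272

240 in 9 bits: 011110000
Invert: 100001111
Add 1:  100010000 = 272
(Check: 2^9 - 240 = 512 - 240 = 272.)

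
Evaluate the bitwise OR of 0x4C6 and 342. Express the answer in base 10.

1494

0x4C6 = 10011000110
342 = 00101010110
 OR → 10111010110 = 1494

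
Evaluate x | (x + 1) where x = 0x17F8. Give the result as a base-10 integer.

x = 1011111111000 = 6136
x + 1 = 1011111111001
OR    = 1011111111001 = 6137
(x | (x + 1) sets the lowest cleared bit.)

6137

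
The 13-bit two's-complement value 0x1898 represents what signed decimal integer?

-1896

pattern = 1100010011000 (MSB is 1 ⇒ negative)
Invert: 0011101100111, add 1 → 0011101101000 = 1896, so the value is -1896.
(Equivalently: 6296 - 2^13 = 6296 - 8192 = -1896.)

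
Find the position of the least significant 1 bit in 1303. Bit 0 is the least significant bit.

1303 = 10100010111
Trailing zeros: 0, so the lowest set bit is bit 0 (value 1).

0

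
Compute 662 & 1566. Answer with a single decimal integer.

662 = 01010010110
1566 = 11000011110
AND → 01000010110 = 534

534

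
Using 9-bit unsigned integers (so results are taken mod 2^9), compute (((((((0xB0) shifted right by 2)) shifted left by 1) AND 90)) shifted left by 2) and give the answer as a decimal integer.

0xB0 = 010110000
→ shifted right by 2 → 000101100 = 44
→ shifted left by 1 (mod 2^9) → 001011000 = 88
90 = 001011010
→ AND → 001011000 = 88
→ shifted left by 2 (mod 2^9) → 101100000 = 352

352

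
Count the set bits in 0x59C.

0x59C = 10110011100
Count the 1s: 1 + 1 + 1 + 1 + 1 + 1 = 6

6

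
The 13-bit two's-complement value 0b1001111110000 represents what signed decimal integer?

-3088

pattern = 1001111110000 (MSB is 1 ⇒ negative)
Invert: 0110000001111, add 1 → 0110000010000 = 3088, so the value is -3088.
(Equivalently: 5104 - 2^13 = 5104 - 8192 = -3088.)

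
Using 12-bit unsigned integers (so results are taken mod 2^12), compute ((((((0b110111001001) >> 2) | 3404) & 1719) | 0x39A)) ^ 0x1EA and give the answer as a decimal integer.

0b110111001001 = 110111001001
→ >> 2 → 001101110010 = 882
3404 = 110101001100
→ | → 111101111110 = 3966
1719 = 011010110111
→ & → 011000110110 = 1590
0x39A = 001110011010
→ | → 011110111110 = 1982
0x1EA = 000111101010
→ ^ → 011001010100 = 1620

1620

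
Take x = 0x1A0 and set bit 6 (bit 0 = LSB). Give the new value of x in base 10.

480

x = 00000110100000
bit 6 is currently 0; set it via x | (1 << 6) = x | 64
→ 00000111100000 = 480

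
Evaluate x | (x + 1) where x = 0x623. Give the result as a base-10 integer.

x = 11000100011 = 1571
x + 1 = 11000100100
OR    = 11000100111 = 1575
(x | (x + 1) sets the lowest cleared bit.)

1575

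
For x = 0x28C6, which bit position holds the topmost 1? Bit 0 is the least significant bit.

0x28C6 = 10100011000110
The topmost 1 is at position 13 (since 2^13 = 8192 ≤ 10438 < 16384).

13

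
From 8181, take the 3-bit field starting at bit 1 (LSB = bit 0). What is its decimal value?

v = 1111111110101
Shift right by 1: 111111111010
Mask low 3 bits: 010 = 2

2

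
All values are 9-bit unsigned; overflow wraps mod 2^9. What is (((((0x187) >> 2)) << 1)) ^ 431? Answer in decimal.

0x187 = 110000111
→ >> 2 → 001100001 = 97
→ << 1 (mod 2^9) → 011000010 = 194
431 = 110101111
→ ^ → 101101101 = 365

365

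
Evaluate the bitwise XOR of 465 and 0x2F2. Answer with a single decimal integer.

465 = 0111010001
0x2F2 = 1011110010
XOR → 1100100011 = 803

803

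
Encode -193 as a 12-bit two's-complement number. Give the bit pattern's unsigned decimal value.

193 in 12 bits: 000011000001
Invert: 111100111110
Add 1:  111100111111 = 3903
(Check: 2^12 - 193 = 4096 - 193 = 3903.)

3903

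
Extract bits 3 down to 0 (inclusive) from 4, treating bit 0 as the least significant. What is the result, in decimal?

4

v = 0000000100
Shift right by 0: 0000000100
Mask low 4 bits: 0100 = 4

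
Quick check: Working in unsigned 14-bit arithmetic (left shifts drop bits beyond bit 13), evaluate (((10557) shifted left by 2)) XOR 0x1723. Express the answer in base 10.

13271

10557 = 10100100111101
→ shifted left by 2 (mod 2^14) → 10010011110100 = 9460
0x1723 = 01011100100011
→ XOR → 11001111010111 = 13271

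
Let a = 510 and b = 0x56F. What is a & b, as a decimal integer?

366

510 = 00111111110
0x56F = 10101101111
AND → 00101101110 = 366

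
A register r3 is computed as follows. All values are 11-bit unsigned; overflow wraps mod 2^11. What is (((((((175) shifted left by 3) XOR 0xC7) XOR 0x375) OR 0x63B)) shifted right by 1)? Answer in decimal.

175 = 00010101111
→ shifted left by 3 (mod 2^11) → 10101111000 = 1400
0xC7 = 00011000111
→ XOR → 10110111111 = 1471
0x375 = 01101110101
→ XOR → 11011001010 = 1738
0x63B = 11000111011
→ OR → 11011111011 = 1787
→ shifted right by 1 → 01101111101 = 893

893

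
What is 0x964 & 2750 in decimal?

2084

0x964 = 100101100100
2750 = 101010111110
AND → 100000100100 = 2084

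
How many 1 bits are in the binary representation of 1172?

4

1172 = 10010010100
Count the 1s: 1 + 1 + 1 + 1 = 4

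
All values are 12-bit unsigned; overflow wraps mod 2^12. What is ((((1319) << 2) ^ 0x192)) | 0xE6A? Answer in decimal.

3950

1319 = 010100100111
→ << 2 (mod 2^12) → 010010011100 = 1180
0x192 = 000110010010
→ ^ → 010100001110 = 1294
0xE6A = 111001101010
→ | → 111101101110 = 3950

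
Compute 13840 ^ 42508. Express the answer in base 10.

13840 = 0011011000010000
42508 = 1010011000001100
XOR → 1001000000011100 = 36892

36892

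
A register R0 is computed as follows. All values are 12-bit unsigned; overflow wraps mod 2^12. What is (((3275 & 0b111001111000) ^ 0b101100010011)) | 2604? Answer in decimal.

3967

3275 = 110011001011
0b111001111000 = 111001111000
→ & → 110001001000 = 3144
0b101100010011 = 101100010011
→ ^ → 011101011011 = 1883
2604 = 101000101100
→ | → 111101111111 = 3967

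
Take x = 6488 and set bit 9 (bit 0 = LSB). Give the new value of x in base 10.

7000

x = 1100101011000
bit 9 is currently 0; set it via x | (1 << 9) = x | 512
→ 1101101011000 = 7000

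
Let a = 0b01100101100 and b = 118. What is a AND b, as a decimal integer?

a = 1100101100
118 = 0001110110
AND → 0000100100 = 36

36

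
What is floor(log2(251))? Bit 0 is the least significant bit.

251 = 11111011
The topmost 1 is at position 7 (since 2^7 = 128 ≤ 251 < 256).

7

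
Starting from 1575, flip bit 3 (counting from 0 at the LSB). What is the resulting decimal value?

1583

x = 11000100111
bit 3 is currently 0; toggle it via x ^ (1 << 3) = x ^ 8
→ 11000101111 = 1583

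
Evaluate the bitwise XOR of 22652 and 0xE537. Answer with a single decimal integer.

48459

22652 = 0101100001111100
0xE537 = 1110010100110111
XOR → 1011110101001011 = 48459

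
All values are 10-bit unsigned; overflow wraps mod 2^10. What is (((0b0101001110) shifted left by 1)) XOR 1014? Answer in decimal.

362

0b0101001110 = 0101001110
→ shifted left by 1 (mod 2^10) → 1010011100 = 668
1014 = 1111110110
→ XOR → 0101101010 = 362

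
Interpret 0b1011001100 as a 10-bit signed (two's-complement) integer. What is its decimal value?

pattern = 1011001100 (MSB is 1 ⇒ negative)
Invert: 0100110011, add 1 → 0100110100 = 308, so the value is -308.
(Equivalently: 716 - 2^10 = 716 - 1024 = -308.)

-308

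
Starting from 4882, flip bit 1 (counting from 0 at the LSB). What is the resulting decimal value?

x = 01001100010010
bit 1 is currently 1; toggle it via x ^ (1 << 1) = x ^ 2
→ 01001100010000 = 4880

4880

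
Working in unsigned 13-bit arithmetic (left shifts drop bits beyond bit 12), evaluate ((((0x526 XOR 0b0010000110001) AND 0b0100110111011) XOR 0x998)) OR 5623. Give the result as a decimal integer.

0x526 = 0010100100110
0b0010000110001 = 0010000110001
→ XOR → 0000100010111 = 279
0b0100110111011 = 0100110111011
→ AND → 0000100010011 = 275
0x998 = 0100110011000
→ XOR → 0100010001011 = 2187
5623 = 1010111110111
→ OR → 1110111111111 = 7679

7679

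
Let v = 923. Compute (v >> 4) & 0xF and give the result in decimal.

9

v = 1110011011
Shift right by 4: 111001
Mask low 4 bits: 1001 = 9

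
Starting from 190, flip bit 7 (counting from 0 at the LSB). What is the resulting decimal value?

x = 010111110
bit 7 is currently 1; toggle it via x ^ (1 << 7) = x ^ 128
→ 000111110 = 62

62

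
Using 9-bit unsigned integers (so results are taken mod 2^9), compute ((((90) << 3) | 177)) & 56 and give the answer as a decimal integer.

90 = 001011010
→ << 3 (mod 2^9) → 011010000 = 208
177 = 010110001
→ | → 011110001 = 241
56 = 000111000
→ & → 000110000 = 48

48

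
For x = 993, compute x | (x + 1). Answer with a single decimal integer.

x = 1111100001 = 993
x + 1 = 1111100010
OR    = 1111100011 = 995
(x | (x + 1) sets the lowest cleared bit.)

995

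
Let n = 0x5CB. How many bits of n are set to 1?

7

0x5CB = 10111001011
Count the 1s: 1 + 1 + 1 + 1 + 1 + 1 + 1 = 7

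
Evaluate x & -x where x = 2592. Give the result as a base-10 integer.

x = 101000100000 = 2592
-x (two's complement) = …010111100000
AND   = 000000100000 = 32
(x & -x isolates the lowest set bit of x.)

32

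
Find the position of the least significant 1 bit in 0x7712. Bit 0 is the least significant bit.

0x7712 = 111011100010010
Trailing zeros: 1, so the lowest set bit is bit 1 (value 2).

1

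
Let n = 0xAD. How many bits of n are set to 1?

5

0xAD = 10101101
Count the 1s: 1 + 1 + 1 + 1 + 1 = 5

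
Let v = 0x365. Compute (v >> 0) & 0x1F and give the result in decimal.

v = 1101100101
Shift right by 0: 1101100101
Mask low 5 bits: 00101 = 5

5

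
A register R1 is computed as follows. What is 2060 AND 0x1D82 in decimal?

2060 = 0100000001100
0x1D82 = 1110110000010
AND → 0100000000000 = 2048

2048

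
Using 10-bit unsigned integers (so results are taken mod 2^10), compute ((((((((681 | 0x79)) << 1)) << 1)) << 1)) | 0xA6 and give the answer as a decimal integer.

1006

681 = 1010101001
0x79 = 0001111001
→ | → 1011111001 = 761
→ << 1 (mod 2^10) → 0111110010 = 498
→ << 1 (mod 2^10) → 1111100100 = 996
→ << 1 (mod 2^10) → 1111001000 = 968
0xA6 = 0010100110
→ | → 1111101110 = 1006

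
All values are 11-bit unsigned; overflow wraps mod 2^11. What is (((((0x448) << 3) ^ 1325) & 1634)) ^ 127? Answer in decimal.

0x448 = 10001001000
→ << 3 (mod 2^11) → 01001000000 = 576
1325 = 10100101101
→ ^ → 11101101101 = 1901
1634 = 11001100010
→ & → 11001100000 = 1632
127 = 00001111111
→ ^ → 11000011111 = 1567

1567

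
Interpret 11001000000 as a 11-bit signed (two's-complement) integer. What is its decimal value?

-448

pattern = 11001000000 (MSB is 1 ⇒ negative)
Invert: 00110111111, add 1 → 00111000000 = 448, so the value is -448.
(Equivalently: 1600 - 2^11 = 1600 - 2048 = -448.)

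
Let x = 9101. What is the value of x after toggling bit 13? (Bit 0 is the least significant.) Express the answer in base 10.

x = 010001110001101
bit 13 is currently 1; toggle it via x ^ (1 << 13) = x ^ 8192
→ 000001110001101 = 909

909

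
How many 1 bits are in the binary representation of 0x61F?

0x61F = 11000011111
Count the 1s: 1 + 1 + 1 + 1 + 1 + 1 + 1 = 7

7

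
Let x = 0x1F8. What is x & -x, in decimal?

8

x = 111111000 = 504
-x (two's complement) = …000001000
AND   = 000001000 = 8
(x & -x isolates the lowest set bit of x.)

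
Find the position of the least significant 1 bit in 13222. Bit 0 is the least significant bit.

13222 = 11001110100110
Trailing zeros: 1, so the lowest set bit is bit 1 (value 2).

1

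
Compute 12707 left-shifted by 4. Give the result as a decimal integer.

12707 = 000011000110100011
shift left by 4 → 110001101000110000 = 203312
(equivalently, 12707 × 2^4 = 12707 × 16)

203312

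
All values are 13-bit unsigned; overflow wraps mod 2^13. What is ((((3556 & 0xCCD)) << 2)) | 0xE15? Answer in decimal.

3556 = 0110111100100
0xCCD = 0110011001101
→ & → 0110011000100 = 3268
→ << 2 (mod 2^13) → 1001100010000 = 4880
0xE15 = 0111000010101
→ | → 1111100010101 = 7957

7957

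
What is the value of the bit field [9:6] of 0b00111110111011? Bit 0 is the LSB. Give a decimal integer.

v = 00111110111011
Shift right by 6: 00111110
Mask low 4 bits: 1110 = 14

14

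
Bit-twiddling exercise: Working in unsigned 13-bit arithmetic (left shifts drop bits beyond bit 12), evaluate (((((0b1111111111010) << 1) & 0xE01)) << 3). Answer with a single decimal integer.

0b1111111111010 = 1111111111010
→ << 1 (mod 2^13) → 1111111110100 = 8180
0xE01 = 0111000000001
→ & → 0111000000000 = 3584
→ << 3 (mod 2^13) → 1000000000000 = 4096

4096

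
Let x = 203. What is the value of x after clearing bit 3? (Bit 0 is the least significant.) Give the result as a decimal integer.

x = 011001011
bit 3 is currently 1; clear it via x & ~(1 << 3) = x & ~8
→ 011000011 = 195

195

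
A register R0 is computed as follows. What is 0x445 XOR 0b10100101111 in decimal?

362

0x445 = 10001000101
b = 10100101111
XOR → 00101101010 = 362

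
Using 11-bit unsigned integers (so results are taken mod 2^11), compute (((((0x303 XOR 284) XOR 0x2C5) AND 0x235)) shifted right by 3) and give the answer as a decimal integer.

0x303 = 01100000011
284 = 00100011100
→ XOR → 01000011111 = 543
0x2C5 = 01011000101
→ XOR → 00011011010 = 218
0x235 = 01000110101
→ AND → 00000010000 = 16
→ shifted right by 3 → 00000000010 = 2

2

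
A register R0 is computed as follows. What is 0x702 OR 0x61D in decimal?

0x702 = 11100000010
0x61D = 11000011101
 OR → 11100011111 = 1823

1823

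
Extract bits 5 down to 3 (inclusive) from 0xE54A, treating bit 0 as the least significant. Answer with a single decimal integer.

1

v = 1110010101001010
Shift right by 3: 1110010101001
Mask low 3 bits: 001 = 1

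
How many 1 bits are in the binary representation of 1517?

8

1517 = 10111101101
Count the 1s: 1 + 1 + 1 + 1 + 1 + 1 + 1 + 1 = 8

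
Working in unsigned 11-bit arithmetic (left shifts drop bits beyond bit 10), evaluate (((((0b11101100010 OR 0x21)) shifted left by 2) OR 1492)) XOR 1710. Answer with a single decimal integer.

882

0b11101100010 = 11101100010
0x21 = 00000100001
→ OR → 11101100011 = 1891
→ shifted left by 2 (mod 2^11) → 10110001100 = 1420
1492 = 10111010100
→ OR → 10111011100 = 1500
1710 = 11010101110
→ XOR → 01101110010 = 882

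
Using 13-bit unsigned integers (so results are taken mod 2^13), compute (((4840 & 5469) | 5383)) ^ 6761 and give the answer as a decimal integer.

4840 = 1001011101000
5469 = 1010101011101
→ & → 1000001001000 = 4168
5383 = 1010100000111
→ | → 1010101001111 = 5455
6761 = 1101001101001
→ ^ → 0111100100110 = 3878

3878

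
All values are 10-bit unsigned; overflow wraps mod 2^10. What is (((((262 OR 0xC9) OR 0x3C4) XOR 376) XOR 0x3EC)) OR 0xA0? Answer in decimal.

262 = 0100000110
0xC9 = 0011001001
→ OR → 0111001111 = 463
0x3C4 = 1111000100
→ OR → 1111001111 = 975
376 = 0101111000
→ XOR → 1010110111 = 695
0x3EC = 1111101100
→ XOR → 0101011011 = 347
0xA0 = 0010100000
→ OR → 0111111011 = 507

507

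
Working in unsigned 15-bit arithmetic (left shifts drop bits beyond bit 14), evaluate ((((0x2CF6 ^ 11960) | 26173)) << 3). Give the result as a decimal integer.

0x2CF6 = 010110011110110
11960 = 010111010111000
→ ^ → 000001001001110 = 590
26173 = 110011000111101
→ | → 110011001111111 = 26239
→ << 3 (mod 2^15) → 011001111111000 = 13304

13304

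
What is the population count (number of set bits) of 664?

4

664 = 1010011000
Count the 1s: 1 + 1 + 1 + 1 = 4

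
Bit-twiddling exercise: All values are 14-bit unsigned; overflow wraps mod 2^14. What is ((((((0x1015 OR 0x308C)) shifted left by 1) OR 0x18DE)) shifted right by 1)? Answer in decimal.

7423

0x1015 = 01000000010101
0x308C = 11000010001100
→ OR → 11000010011101 = 12445
→ shifted left by 1 (mod 2^14) → 10000100111010 = 8506
0x18DE = 01100011011110
→ OR → 11100111111110 = 14846
→ shifted right by 1 → 01110011111111 = 7423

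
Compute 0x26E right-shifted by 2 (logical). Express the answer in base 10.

155

0x26E = 1001101110
shift right by 2 → 0010011011 = 155
(equivalently, floor(622 / 4))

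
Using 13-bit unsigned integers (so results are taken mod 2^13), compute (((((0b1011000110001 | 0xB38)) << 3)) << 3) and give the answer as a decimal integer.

0b1011000110001 = 1011000110001
0xB38 = 0101100111000
→ | → 1111100111001 = 7993
→ << 3 (mod 2^13) → 1100111001000 = 6600
→ << 3 (mod 2^13) → 0111001000000 = 3648

3648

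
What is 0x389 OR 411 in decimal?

923

0x389 = 1110001001
411 = 0110011011
 OR → 1110011011 = 923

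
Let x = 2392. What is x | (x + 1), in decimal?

2393

x = 100101011000 = 2392
x + 1 = 100101011001
OR    = 100101011001 = 2393
(x | (x + 1) sets the lowest cleared bit.)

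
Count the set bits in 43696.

43696 = 1010101010110000
Count the 1s: 1 + 1 + 1 + 1 + 1 + 1 + 1 = 7

7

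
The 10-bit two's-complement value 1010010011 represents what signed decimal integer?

pattern = 1010010011 (MSB is 1 ⇒ negative)
Invert: 0101101100, add 1 → 0101101101 = 365, so the value is -365.
(Equivalently: 659 - 2^10 = 659 - 1024 = -365.)

-365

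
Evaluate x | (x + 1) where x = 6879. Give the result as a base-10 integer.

6911

x = 1101011011111 = 6879
x + 1 = 1101011100000
OR    = 1101011111111 = 6911
(x | (x + 1) sets the lowest cleared bit.)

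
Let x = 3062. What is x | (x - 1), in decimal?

x = 101111110110 = 3062
x - 1 = 101111110101
OR    = 101111110111 = 3063
(x | (x - 1) sets all bits below the lowest set bit.)

3063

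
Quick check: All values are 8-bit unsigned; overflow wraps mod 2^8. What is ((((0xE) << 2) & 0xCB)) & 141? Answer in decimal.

8

0xE = 00001110
→ << 2 (mod 2^8) → 00111000 = 56
0xCB = 11001011
→ & → 00001000 = 8
141 = 10001101
→ & → 00001000 = 8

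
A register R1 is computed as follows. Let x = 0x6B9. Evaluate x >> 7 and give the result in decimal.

13

0x6B9 = 11010111001
shift right by 7 → 00000001101 = 13
(equivalently, floor(1721 / 128))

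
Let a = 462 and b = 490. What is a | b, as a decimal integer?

494

462 = 111001110
490 = 111101010
 OR → 111101110 = 494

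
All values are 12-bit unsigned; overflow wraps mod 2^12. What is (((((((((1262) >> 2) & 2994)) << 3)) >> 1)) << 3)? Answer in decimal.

1600

1262 = 010011101110
→ >> 2 → 000100111011 = 315
2994 = 101110110010
→ & → 000100110010 = 306
→ << 3 (mod 2^12) → 100110010000 = 2448
→ >> 1 → 010011001000 = 1224
→ << 3 (mod 2^12) → 011001000000 = 1600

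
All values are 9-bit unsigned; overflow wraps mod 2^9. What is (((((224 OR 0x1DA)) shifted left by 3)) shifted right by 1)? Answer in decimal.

232

224 = 011100000
0x1DA = 111011010
→ OR → 111111010 = 506
→ shifted left by 3 (mod 2^9) → 111010000 = 464
→ shifted right by 1 → 011101000 = 232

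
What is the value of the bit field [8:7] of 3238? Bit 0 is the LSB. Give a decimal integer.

v = 0110010100110
Shift right by 7: 011001
Mask low 2 bits: 01 = 1

1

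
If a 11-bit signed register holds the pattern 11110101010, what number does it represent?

pattern = 11110101010 (MSB is 1 ⇒ negative)
Invert: 00001010101, add 1 → 00001010110 = 86, so the value is -86.
(Equivalently: 1962 - 2^11 = 1962 - 2048 = -86.)

-86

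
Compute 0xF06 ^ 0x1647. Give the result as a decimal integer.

0xF06 = 0111100000110
0x1647 = 1011001000111
XOR → 1100101000001 = 6465

6465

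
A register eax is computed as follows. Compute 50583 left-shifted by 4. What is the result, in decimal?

809328

50583 = 00001100010110010111
shift left by 4 → 11000101100101110000 = 809328
(equivalently, 50583 × 2^4 = 50583 × 16)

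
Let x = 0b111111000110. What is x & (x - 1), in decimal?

4036

x = 111111000110 = 4038
x - 1 = 111111000101
AND   = 111111000100 = 4036
(x & (x - 1) clears the lowest set bit of x.)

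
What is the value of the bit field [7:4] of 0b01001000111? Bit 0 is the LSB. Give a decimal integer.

v = 01001000111
Shift right by 4: 0100100
Mask low 4 bits: 0100 = 4

4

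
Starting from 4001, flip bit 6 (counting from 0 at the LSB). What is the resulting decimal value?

x = 111110100001
bit 6 is currently 0; toggle it via x ^ (1 << 6) = x ^ 64
→ 111111100001 = 4065

4065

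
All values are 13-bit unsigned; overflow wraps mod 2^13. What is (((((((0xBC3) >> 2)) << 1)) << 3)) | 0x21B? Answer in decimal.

0xBC3 = 0101111000011
→ >> 2 → 0001011110000 = 752
→ << 1 (mod 2^13) → 0010111100000 = 1504
→ << 3 (mod 2^13) → 0111100000000 = 3840
0x21B = 0001000011011
→ | → 0111100011011 = 3867

3867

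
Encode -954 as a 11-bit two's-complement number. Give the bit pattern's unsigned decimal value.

954 in 11 bits: 01110111010
Invert: 10001000101
Add 1:  10001000110 = 1094
(Check: 2^11 - 954 = 2048 - 954 = 1094.)

1094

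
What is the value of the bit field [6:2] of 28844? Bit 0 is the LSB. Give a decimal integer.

11

v = 111000010101100
Shift right by 2: 1110000101011
Mask low 5 bits: 01011 = 11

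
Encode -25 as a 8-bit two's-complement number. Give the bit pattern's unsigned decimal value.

25 in 8 bits: 00011001
Invert: 11100110
Add 1:  11100111 = 231
(Check: 2^8 - 25 = 256 - 25 = 231.)

231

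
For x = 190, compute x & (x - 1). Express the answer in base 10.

188

x = 10111110 = 190
x - 1 = 10111101
AND   = 10111100 = 188
(x & (x - 1) clears the lowest set bit of x.)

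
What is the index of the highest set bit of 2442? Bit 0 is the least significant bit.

11

2442 = 100110001010
The topmost 1 is at position 11 (since 2^11 = 2048 ≤ 2442 < 4096).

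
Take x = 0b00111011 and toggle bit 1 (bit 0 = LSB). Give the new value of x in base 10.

x = 00111011
bit 1 is currently 1; toggle it via x ^ (1 << 1) = x ^ 2
→ 00111001 = 57

57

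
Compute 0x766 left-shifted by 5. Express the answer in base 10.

0x766 = 0000011101100110
shift left by 5 → 1110110011000000 = 60608
(equivalently, 1894 × 2^5 = 1894 × 32)

60608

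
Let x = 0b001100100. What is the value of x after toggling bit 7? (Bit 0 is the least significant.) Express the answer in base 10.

x = 001100100
bit 7 is currently 0; toggle it via x ^ (1 << 7) = x ^ 128
→ 011100100 = 228

228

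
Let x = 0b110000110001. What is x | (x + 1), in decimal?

3123

x = 110000110001 = 3121
x + 1 = 110000110010
OR    = 110000110011 = 3123
(x | (x + 1) sets the lowest cleared bit.)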